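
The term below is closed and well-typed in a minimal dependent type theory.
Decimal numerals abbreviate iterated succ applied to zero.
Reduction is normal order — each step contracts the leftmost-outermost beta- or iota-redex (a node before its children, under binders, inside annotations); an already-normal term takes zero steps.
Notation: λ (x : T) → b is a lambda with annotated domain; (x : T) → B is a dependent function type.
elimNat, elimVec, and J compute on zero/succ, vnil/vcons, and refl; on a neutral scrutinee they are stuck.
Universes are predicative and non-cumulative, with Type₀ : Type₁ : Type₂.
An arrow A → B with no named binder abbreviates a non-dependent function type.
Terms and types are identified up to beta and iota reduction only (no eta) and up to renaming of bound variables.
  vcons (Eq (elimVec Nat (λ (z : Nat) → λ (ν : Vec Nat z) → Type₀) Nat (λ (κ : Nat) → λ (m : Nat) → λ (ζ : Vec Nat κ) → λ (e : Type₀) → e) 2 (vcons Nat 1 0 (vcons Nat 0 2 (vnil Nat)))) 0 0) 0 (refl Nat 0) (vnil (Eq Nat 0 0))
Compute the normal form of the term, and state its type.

normal form:
  vcons (Eq Nat 0 0) 0 (refl Nat 0) (vnil (Eq Nat 0 0))
type:
  Vec (Eq Nat 0 0) 1


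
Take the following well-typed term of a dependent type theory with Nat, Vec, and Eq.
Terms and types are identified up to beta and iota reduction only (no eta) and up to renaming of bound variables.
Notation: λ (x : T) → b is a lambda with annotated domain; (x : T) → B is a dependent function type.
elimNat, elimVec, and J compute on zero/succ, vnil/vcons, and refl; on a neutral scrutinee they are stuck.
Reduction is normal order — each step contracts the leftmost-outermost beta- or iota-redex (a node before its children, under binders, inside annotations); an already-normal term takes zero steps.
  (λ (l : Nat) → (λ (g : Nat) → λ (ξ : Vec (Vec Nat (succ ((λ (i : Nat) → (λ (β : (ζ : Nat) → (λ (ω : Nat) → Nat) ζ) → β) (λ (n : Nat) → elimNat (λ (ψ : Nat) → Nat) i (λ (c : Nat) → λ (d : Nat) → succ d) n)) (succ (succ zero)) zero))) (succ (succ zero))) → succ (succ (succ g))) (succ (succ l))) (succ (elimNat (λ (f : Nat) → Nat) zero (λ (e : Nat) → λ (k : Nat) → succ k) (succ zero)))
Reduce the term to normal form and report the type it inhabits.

reduced normal form:
  λ (l : Vec (Vec Nat (succ (succ (succ zero)))) (succ (succ zero))) → succ (succ (succ (succ (succ (succ (succ zero))))))
the term's type:
  (l : Vec (Vec Nat (succ (succ (succ zero)))) (succ (succ zero))) → Nat
observation: 10 normal-order steps normalize the term, beginning with a beta-redex.


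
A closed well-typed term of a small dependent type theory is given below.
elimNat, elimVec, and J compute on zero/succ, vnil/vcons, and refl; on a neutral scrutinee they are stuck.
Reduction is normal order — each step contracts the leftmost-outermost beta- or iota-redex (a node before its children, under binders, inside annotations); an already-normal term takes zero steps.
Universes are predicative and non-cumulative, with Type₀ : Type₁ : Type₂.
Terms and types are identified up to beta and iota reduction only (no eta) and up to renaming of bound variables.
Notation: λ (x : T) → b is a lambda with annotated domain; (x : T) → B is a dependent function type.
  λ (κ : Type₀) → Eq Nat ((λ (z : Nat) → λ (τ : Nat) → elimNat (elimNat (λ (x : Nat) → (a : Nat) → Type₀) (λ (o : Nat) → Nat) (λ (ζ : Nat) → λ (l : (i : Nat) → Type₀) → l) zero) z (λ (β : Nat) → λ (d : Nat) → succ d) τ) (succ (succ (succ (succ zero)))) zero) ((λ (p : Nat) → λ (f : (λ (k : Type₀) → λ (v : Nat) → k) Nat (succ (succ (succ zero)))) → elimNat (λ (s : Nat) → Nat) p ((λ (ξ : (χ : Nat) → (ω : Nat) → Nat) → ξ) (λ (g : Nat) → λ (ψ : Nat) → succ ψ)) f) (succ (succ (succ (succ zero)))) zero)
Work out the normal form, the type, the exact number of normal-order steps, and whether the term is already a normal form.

reduced normal form:
  λ (κ : Type₀) → Eq Nat (succ (succ (succ (succ zero)))) (succ (succ (succ (succ zero))))
inferred type:
  (κ : Type₀) → Type₀
normal-order step count: 6
already normal: no
first redex: a beta-redex


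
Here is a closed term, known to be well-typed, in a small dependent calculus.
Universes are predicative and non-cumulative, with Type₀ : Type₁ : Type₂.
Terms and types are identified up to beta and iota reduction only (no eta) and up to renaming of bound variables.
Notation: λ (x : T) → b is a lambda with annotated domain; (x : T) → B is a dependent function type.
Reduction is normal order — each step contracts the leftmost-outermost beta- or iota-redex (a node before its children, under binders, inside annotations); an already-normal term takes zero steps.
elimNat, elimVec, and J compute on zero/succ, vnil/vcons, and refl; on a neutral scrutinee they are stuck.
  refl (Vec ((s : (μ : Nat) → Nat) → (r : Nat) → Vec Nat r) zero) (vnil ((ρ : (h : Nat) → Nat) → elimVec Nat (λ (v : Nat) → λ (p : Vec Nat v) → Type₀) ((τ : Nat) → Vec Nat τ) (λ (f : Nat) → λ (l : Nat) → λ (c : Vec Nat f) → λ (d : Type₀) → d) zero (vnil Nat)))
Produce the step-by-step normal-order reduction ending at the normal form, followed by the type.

normal-order reduction sequence:
  refl (Vec ((s : (μ : Nat) → Nat) → (r : Nat) → Vec Nat r) zero) (vnil ((ρ : (h : Nat) → Nat) → elimVec Nat (λ (v : Nat) → λ (p : Vec Nat v) → Type₀) ((τ : Nat) → Vec Nat τ) (λ (f : Nat) → λ (l : Nat) → λ (c : Vec Nat f) → λ (d : Type₀) → d) zero (vnil Nat)))
  ~> refl (Vec ((s : (μ : Nat) → Nat) → (r : Nat) → Vec Nat r) zero) (vnil ((ρ : (h : Nat) → Nat) → (v : Nat) → Vec Nat v))
type:
  Eq (Vec ((s : (μ : Nat) → Nat) → (r : Nat) → Vec Nat r) zero) (vnil ((ρ : (h : Nat) → Nat) → (v : Nat) → Vec Nat v)) (vnil ((p : (τ : Nat) → Nat) → (f : Nat) → Vec Nat f))


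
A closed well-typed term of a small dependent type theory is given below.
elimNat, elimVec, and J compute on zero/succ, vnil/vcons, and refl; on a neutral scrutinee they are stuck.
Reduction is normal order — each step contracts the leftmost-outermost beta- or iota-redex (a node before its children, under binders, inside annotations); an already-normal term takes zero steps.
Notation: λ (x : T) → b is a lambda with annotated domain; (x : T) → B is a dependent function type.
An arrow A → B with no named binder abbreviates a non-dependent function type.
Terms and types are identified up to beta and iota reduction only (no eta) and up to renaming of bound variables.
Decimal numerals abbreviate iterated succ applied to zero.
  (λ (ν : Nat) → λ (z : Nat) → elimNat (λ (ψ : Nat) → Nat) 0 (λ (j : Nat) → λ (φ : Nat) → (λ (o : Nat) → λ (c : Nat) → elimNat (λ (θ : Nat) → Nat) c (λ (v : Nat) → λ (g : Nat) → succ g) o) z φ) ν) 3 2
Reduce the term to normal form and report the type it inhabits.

normal form:
  6
the term's type:
  Nat


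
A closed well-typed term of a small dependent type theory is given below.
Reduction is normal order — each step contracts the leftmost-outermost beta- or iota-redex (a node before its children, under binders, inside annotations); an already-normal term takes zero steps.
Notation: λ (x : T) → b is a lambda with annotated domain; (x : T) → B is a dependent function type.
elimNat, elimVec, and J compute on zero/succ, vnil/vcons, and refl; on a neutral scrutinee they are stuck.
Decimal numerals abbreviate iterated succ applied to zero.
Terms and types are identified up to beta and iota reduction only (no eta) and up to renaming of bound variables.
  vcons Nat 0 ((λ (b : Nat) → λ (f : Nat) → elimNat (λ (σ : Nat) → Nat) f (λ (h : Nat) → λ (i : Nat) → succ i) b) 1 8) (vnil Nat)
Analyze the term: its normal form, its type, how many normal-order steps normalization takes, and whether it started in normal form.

resulting normal form:
  vcons Nat 0 9 (vnil Nat)
inferred type:
  Vec Nat 1
steps to reach normal form (normal order): 6
already normal: no
first redex: a beta-redex


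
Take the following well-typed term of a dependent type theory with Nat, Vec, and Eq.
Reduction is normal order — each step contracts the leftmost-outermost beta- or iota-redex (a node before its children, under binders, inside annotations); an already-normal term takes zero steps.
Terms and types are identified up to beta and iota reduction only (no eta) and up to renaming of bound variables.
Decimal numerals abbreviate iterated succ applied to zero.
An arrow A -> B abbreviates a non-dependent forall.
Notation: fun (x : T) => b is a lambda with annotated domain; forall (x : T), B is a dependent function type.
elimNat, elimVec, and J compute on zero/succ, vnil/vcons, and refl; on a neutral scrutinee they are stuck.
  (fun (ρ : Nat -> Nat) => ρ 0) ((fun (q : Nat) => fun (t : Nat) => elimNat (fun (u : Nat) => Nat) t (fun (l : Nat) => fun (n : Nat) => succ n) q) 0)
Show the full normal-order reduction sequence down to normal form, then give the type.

normal-order reduction:
  (fun (ρ : Nat -> Nat) => ρ 0) ((fun (q : Nat) => fun (t : Nat) => elimNat (fun (u : Nat) => Nat) t (fun (l : Nat) => fun (n : Nat) => succ n) q) 0)
  ~> (fun (ρ : Nat) => fun (q : Nat) => elimNat (fun (t : Nat) => Nat) q (fun (u : Nat) => fun (l : Nat) => succ l) ρ) 0 0
  ~> (fun (ρ : Nat) => elimNat (fun (q : Nat) => Nat) ρ (fun (t : Nat) => fun (u : Nat) => succ u) 0) 0
  ~> elimNat (fun (ρ : Nat) => Nat) 0 (fun (q : Nat) => fun (t : Nat) => succ t) 0
  ~> 0
inferred type:
  Nat


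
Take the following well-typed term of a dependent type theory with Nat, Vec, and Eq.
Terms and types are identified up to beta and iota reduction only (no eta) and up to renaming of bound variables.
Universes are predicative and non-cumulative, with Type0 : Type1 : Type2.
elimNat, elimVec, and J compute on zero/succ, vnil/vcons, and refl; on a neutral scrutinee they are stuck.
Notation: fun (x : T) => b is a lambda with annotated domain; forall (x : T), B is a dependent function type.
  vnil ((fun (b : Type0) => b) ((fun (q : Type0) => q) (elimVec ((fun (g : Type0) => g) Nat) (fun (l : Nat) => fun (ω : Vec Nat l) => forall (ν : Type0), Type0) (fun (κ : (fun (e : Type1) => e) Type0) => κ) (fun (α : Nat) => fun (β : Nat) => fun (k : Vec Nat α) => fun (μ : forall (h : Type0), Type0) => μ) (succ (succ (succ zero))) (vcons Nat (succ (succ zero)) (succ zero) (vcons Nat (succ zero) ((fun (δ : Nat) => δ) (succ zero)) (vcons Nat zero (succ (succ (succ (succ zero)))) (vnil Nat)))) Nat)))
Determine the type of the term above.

the term's type:
  Vec Nat zero


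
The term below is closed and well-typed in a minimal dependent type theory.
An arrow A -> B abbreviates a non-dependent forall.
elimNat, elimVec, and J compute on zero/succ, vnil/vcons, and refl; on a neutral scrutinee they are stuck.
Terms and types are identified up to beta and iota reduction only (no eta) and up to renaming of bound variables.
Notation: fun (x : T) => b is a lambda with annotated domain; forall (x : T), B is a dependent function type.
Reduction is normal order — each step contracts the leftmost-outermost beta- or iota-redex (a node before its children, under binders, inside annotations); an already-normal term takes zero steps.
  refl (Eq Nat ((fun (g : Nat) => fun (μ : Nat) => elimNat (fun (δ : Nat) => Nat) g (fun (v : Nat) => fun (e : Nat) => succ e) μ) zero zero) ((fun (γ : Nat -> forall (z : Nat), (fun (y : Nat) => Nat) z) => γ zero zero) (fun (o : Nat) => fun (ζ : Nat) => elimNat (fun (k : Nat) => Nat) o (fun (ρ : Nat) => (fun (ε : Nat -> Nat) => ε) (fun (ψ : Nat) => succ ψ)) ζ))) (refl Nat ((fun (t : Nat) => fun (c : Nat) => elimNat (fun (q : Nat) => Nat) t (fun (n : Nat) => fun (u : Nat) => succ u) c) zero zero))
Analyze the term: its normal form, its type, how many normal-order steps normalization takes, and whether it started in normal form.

reduced normal form:
  refl (Eq Nat zero zero) (refl Nat zero)
the term's type:
  Eq (Eq Nat zero zero) (refl Nat zero) (refl Nat zero)
reduction steps (normal order): 10
started in normal form: no
first contracted redex: a beta-redex


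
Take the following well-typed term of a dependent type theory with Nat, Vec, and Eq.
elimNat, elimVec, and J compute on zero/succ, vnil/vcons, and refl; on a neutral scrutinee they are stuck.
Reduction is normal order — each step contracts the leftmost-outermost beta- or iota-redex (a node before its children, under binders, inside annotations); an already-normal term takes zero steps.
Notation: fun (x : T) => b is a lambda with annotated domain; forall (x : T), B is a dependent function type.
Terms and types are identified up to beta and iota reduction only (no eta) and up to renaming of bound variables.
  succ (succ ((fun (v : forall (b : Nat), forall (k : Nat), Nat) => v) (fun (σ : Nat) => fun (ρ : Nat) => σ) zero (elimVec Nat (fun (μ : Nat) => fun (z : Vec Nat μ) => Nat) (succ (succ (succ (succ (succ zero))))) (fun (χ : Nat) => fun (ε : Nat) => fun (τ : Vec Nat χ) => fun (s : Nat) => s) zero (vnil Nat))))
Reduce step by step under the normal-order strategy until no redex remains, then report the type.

reduction (normal order):
  succ (succ ((fun (v : forall (b : Nat), forall (k : Nat), Nat) => v) (fun (σ : Nat) => fun (ρ : Nat) => σ) zero (elimVec Nat (fun (μ : Nat) => fun (z : Vec Nat μ) => Nat) (succ (succ (succ (succ (succ zero))))) (fun (χ : Nat) => fun (ε : Nat) => fun (τ : Vec Nat χ) => fun (s : Nat) => s) zero (vnil Nat))))
  ~> succ (succ ((fun (v : Nat) => fun (b : Nat) => v) zero (elimVec Nat (fun (k : Nat) => fun (σ : Vec Nat k) => Nat) (succ (succ (succ (succ (succ zero))))) (fun (ρ : Nat) => fun (μ : Nat) => fun (z : Vec Nat ρ) => fun (χ : Nat) => χ) zero (vnil Nat))))
  ~> succ (succ ((fun (v : Nat) => zero) (elimVec Nat (fun (b : Nat) => fun (k : Vec Nat b) => Nat) (succ (succ (succ (succ (succ zero))))) (fun (σ : Nat) => fun (ρ : Nat) => fun (μ : Vec Nat σ) => fun (z : Nat) => z) zero (vnil Nat))))
  ~> succ (succ zero)
inferred type:
  Nat


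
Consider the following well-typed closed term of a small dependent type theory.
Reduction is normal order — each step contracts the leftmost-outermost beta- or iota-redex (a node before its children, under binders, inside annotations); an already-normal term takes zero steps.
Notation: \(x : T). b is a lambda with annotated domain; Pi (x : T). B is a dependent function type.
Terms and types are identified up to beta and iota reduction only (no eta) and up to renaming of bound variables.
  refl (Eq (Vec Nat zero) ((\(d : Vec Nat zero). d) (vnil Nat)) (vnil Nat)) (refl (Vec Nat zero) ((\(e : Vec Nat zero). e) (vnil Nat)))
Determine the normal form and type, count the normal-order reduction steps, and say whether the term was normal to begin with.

normal form:
  refl (Eq (Vec Nat zero) (vnil Nat) (vnil Nat)) (refl (Vec Nat zero) (vnil Nat))
type:
  Eq (Eq (Vec Nat zero) (vnil Nat) (vnil Nat)) (refl (Vec Nat zero) (vnil Nat)) (refl (Vec Nat zero) (vnil Nat))
steps to reach normal form (normal order): 2
already normal: no
first contracted redex: a beta-redex


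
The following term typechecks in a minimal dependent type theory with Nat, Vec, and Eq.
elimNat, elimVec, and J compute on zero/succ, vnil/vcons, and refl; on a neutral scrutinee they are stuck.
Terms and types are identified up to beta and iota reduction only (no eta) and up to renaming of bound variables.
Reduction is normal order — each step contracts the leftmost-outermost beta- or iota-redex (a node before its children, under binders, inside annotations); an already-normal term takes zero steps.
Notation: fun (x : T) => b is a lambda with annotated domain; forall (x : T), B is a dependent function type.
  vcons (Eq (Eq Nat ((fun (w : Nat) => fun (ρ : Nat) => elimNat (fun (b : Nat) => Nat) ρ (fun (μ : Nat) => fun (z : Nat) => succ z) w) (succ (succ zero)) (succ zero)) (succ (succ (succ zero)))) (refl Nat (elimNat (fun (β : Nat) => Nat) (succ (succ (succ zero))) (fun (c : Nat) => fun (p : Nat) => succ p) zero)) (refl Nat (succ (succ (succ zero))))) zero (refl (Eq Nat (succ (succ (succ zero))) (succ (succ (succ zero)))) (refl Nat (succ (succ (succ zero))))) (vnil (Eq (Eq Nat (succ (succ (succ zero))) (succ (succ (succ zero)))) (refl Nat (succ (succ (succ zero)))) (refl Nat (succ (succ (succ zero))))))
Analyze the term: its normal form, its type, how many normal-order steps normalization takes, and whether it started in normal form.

normal form:
  vcons (Eq (Eq Nat (succ (succ (succ zero))) (succ (succ (succ zero)))) (refl Nat (succ (succ (succ zero)))) (refl Nat (succ (succ (succ zero))))) zero (refl (Eq Nat (succ (succ (succ zero))) (succ (succ (succ zero)))) (refl Nat (succ (succ (succ zero))))) (vnil (Eq (Eq Nat (succ (succ (succ zero))) (succ (succ (succ zero)))) (refl Nat (succ (succ (succ zero)))) (refl Nat (succ (succ (succ zero))))))
inferred type:
  Vec (Eq (Eq Nat (succ (succ (succ zero))) (succ (succ (succ zero)))) (refl Nat (succ (succ (succ zero)))) (refl Nat (succ (succ (succ zero))))) (succ zero)
normal-order step count: 10
started in normal form: no
first contracted redex: a beta-redex


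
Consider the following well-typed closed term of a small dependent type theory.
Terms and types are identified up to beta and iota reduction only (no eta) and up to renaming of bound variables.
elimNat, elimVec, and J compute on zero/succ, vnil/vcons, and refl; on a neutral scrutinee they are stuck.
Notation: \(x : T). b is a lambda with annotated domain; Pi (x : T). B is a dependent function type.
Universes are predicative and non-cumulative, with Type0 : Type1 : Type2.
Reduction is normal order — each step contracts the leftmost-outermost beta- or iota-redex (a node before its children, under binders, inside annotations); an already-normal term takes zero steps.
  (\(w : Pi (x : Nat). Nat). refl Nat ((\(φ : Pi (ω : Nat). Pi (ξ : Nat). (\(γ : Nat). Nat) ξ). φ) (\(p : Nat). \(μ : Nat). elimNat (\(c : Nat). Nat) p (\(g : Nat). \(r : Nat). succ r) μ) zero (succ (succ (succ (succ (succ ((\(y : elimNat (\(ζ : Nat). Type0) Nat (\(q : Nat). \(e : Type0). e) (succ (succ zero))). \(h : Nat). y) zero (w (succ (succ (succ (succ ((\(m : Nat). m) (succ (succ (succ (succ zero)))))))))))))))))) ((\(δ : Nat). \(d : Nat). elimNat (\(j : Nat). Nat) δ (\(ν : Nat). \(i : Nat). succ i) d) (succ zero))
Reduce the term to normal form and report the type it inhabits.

resulting normal form:
  refl Nat (succ (succ (succ (succ (succ zero)))))
the term's type:
  Eq Nat (succ (succ (succ (succ (succ zero))))) (succ (succ (succ (succ (succ zero)))))
observation: 22 normal-order steps normalize the term, beginning with a beta-redex.


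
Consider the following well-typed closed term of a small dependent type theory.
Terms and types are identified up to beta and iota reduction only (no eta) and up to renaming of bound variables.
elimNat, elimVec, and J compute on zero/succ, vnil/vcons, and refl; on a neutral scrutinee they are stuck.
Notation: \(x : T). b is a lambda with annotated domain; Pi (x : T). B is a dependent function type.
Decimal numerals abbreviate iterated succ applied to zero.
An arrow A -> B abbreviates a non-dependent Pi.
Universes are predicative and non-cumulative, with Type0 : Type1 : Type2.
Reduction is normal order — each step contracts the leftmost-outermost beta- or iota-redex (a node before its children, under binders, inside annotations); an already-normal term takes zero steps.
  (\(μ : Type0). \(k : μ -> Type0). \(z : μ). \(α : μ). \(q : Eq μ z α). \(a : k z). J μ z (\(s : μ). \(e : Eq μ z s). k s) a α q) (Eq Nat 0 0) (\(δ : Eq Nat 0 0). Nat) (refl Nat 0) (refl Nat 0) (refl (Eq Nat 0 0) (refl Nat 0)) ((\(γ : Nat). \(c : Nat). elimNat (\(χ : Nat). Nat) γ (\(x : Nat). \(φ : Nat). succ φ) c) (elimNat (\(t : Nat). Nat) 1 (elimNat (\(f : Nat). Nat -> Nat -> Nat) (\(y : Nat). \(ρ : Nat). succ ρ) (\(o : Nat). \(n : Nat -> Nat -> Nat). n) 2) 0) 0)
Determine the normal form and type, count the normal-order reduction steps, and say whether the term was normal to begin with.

reduced normal form:
  1
the term's type:
  Nat
reduction steps (normal order): 11
already normal: no
first contracted redex: a beta-redex


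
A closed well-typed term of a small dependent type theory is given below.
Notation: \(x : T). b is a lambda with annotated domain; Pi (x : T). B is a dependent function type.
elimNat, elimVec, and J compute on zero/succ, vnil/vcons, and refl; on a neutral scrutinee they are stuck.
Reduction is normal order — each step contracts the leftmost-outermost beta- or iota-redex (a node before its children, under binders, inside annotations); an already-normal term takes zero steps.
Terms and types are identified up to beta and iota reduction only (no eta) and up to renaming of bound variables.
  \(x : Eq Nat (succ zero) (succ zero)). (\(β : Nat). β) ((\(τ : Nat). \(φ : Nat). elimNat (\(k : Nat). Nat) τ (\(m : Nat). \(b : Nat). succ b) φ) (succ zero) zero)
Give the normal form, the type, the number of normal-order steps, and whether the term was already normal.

resulting normal form:
  \(x : Eq Nat (succ zero) (succ zero)). succ zero
inferred type:
  Pi (x : Eq Nat (succ zero) (succ zero)). Nat
reduction steps (normal order): 4
started in normal form: no
first redex: a beta-redex


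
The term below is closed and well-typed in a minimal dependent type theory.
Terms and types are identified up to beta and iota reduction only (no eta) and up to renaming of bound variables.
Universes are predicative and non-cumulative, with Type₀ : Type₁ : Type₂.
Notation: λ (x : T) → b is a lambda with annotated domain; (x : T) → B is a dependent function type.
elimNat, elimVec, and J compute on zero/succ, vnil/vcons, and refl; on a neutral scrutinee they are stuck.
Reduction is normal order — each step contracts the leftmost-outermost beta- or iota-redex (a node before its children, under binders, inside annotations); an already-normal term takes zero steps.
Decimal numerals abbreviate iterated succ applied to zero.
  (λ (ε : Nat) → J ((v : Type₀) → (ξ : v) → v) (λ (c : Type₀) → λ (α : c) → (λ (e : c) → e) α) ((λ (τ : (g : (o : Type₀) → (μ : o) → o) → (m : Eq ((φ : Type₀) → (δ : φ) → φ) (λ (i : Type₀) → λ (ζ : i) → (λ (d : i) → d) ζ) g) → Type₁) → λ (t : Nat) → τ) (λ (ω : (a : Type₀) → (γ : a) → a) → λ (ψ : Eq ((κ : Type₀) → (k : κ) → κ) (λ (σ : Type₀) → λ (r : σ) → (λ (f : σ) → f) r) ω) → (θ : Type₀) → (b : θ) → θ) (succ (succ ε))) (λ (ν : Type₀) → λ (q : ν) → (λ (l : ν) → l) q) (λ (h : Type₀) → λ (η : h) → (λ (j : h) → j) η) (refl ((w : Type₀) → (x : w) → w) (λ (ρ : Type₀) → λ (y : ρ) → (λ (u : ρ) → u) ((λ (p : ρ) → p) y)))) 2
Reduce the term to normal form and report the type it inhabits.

resulting normal form:
  λ (ε : Type₀) → λ (v : ε) → v
the term's type:
  (ε : Type₀) → (v : ε) → ε
observation: 3 normal-order steps separate the term from its normal form.


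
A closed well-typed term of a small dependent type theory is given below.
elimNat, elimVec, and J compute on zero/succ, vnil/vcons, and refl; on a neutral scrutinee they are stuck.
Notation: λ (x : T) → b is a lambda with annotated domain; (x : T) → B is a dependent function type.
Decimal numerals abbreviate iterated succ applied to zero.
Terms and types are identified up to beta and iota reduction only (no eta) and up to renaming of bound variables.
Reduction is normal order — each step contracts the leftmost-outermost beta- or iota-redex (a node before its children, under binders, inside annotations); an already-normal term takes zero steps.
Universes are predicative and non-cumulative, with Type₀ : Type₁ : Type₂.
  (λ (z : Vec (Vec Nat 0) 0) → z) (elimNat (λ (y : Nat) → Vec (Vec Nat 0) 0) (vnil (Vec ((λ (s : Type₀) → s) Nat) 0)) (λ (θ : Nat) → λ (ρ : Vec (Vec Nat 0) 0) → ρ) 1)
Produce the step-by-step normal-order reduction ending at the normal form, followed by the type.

normal-order reduction sequence:
  (λ (z : Vec (Vec Nat 0) 0) → z) (elimNat (λ (y : Nat) → Vec (Vec Nat 0) 0) (vnil (Vec ((λ (s : Type₀) → s) Nat) 0)) (λ (θ : Nat) → λ (ρ : Vec (Vec Nat 0) 0) → ρ) 1)
  ~> elimNat (λ (z : Nat) → Vec (Vec Nat 0) 0) (vnil (Vec ((λ (y : Type₀) → y) Nat) 0)) (λ (s : Nat) → λ (θ : Vec (Vec Nat 0) 0) → θ) 1
  ~> (λ (z : Nat) → λ (y : Vec (Vec Nat 0) 0) → y) 0 (elimNat (λ (s : Nat) → Vec (Vec Nat 0) 0) (vnil (Vec ((λ (θ : Type₀) → θ) Nat) 0)) (λ (ρ : Nat) → λ (ψ : Vec (Vec Nat 0) 0) → ψ) 0)
  ~> (λ (z : Vec (Vec Nat 0) 0) → z) (elimNat (λ (y : Nat) → Vec (Vec Nat 0) 0) (vnil (Vec ((λ (s : Type₀) → s) Nat) 0)) (λ (θ : Nat) → λ (ρ : Vec (Vec Nat 0) 0) → ρ) 0)
  ~> elimNat (λ (z : Nat) → Vec (Vec Nat 0) 0) (vnil (Vec ((λ (y : Type₀) → y) Nat) 0)) (λ (s : Nat) → λ (θ : Vec (Vec Nat 0) 0) → θ) 0
  ~> vnil (Vec ((λ (z : Type₀) → z) Nat) 0)
  ~> vnil (Vec Nat 0)
the term's type:
  Vec (Vec Nat 0) 0


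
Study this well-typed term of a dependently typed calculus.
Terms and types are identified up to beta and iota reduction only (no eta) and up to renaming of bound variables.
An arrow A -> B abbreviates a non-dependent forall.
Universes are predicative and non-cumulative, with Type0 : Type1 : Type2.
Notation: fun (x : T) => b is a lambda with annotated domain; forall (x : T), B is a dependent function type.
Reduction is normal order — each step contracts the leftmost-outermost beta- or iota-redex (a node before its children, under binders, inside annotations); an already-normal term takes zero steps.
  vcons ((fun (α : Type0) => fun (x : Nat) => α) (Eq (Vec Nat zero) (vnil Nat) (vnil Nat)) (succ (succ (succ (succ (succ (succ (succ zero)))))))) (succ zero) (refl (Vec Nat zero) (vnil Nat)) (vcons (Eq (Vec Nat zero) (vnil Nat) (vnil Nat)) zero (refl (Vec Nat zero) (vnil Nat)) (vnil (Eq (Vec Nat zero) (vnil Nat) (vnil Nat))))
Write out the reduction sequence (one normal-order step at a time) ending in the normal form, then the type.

normal-order reduction sequence:
  vcons ((fun (α : Type0) => fun (x : Nat) => α) (Eq (Vec Nat zero) (vnil Nat) (vnil Nat)) (succ (succ (succ (succ (succ (succ (succ zero)))))))) (succ zero) (refl (Vec Nat zero) (vnil Nat)) (vcons (Eq (Vec Nat zero) (vnil Nat) (vnil Nat)) zero (refl (Vec Nat zero) (vnil Nat)) (vnil (Eq (Vec Nat zero) (vnil Nat) (vnil Nat))))
  ~> vcons ((fun (α : Nat) => Eq (Vec Nat zero) (vnil Nat) (vnil Nat)) (succ (succ (succ (succ (succ (succ (succ zero)))))))) (succ zero) (refl (Vec Nat zero) (vnil Nat)) (vcons (Eq (Vec Nat zero) (vnil Nat) (vnil Nat)) zero (refl (Vec Nat zero) (vnil Nat)) (vnil (Eq (Vec Nat zero) (vnil Nat) (vnil Nat))))
  ~> vcons (Eq (Vec Nat zero) (vnil Nat) (vnil Nat)) (succ zero) (refl (Vec Nat zero) (vnil Nat)) (vcons (Eq (Vec Nat zero) (vnil Nat) (vnil Nat)) zero (refl (Vec Nat zero) (vnil Nat)) (vnil (Eq (Vec Nat zero) (vnil Nat) (vnil Nat))))
the term's type:
  Vec (Eq (Vec Nat zero) (vnil Nat) (vnil Nat)) (succ (succ zero))


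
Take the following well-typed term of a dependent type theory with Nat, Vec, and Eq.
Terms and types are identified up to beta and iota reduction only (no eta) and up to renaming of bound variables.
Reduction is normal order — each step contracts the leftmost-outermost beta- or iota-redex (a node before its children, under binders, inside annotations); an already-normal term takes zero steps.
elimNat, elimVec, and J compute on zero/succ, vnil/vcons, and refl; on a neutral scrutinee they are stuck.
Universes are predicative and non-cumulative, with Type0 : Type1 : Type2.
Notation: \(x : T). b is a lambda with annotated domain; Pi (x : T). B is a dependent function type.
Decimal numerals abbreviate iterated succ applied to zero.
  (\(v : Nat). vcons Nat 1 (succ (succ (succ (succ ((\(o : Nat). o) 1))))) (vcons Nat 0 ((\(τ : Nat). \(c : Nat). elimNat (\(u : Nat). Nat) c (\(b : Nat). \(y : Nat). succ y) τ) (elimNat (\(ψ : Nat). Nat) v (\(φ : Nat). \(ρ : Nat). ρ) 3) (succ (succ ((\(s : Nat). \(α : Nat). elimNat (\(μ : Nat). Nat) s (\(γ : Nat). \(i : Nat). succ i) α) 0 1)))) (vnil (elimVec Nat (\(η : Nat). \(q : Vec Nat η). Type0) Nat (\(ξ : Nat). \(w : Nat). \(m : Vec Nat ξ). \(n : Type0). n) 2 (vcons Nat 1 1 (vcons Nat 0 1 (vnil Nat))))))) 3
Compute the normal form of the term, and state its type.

resulting normal form:
  vcons Nat 1 5 (vcons Nat 0 6 (vnil Nat))
inferred type:
  Vec Nat 2


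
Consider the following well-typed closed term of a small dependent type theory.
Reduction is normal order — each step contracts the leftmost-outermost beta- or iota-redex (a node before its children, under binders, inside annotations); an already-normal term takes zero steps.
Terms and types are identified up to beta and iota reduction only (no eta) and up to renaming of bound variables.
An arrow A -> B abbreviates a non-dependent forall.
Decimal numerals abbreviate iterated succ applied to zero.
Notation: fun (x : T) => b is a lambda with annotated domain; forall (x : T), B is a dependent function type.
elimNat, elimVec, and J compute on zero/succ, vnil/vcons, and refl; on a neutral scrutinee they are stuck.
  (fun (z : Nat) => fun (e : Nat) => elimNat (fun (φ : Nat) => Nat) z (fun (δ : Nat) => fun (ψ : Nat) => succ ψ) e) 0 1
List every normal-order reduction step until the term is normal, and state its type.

normal-order reduction sequence:
  (fun (z : Nat) => fun (e : Nat) => elimNat (fun (φ : Nat) => Nat) z (fun (δ : Nat) => fun (ψ : Nat) => succ ψ) e) 0 1
  ~> (fun (z : Nat) => elimNat (fun (e : Nat) => Nat) 0 (fun (φ : Nat) => fun (δ : Nat) => succ δ) z) 1
  ~> elimNat (fun (z : Nat) => Nat) 0 (fun (e : Nat) => fun (φ : Nat) => succ φ) 1
  ~> (fun (z : Nat) => fun (e : Nat) => succ e) 0 (elimNat (fun (φ : Nat) => Nat) 0 (fun (δ : Nat) => fun (ψ : Nat) => succ ψ) 0)
  ~> (fun (z : Nat) => succ z) (elimNat (fun (e : Nat) => Nat) 0 (fun (φ : Nat) => fun (δ : Nat) => succ δ) 0)
  ~> succ (elimNat (fun (z : Nat) => Nat) 0 (fun (e : Nat) => fun (φ : Nat) => succ φ) 0)
  ~> 1
inferred type:
  Nat


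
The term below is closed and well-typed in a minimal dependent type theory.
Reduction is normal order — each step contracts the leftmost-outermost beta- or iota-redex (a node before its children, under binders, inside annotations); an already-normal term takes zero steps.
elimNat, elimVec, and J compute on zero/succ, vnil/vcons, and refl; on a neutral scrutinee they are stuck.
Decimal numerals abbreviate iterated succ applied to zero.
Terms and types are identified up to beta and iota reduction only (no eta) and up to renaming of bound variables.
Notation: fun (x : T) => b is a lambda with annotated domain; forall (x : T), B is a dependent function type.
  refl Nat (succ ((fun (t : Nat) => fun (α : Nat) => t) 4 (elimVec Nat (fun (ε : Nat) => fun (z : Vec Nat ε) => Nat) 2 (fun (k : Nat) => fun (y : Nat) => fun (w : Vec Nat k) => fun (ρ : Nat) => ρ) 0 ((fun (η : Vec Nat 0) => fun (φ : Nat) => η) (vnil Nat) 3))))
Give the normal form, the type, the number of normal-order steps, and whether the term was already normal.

normal form:
  refl Nat 5
inferred type:
  Eq Nat 5 5
reduction steps (normal order): 2
started in normal form: no
first redex: a beta-redex


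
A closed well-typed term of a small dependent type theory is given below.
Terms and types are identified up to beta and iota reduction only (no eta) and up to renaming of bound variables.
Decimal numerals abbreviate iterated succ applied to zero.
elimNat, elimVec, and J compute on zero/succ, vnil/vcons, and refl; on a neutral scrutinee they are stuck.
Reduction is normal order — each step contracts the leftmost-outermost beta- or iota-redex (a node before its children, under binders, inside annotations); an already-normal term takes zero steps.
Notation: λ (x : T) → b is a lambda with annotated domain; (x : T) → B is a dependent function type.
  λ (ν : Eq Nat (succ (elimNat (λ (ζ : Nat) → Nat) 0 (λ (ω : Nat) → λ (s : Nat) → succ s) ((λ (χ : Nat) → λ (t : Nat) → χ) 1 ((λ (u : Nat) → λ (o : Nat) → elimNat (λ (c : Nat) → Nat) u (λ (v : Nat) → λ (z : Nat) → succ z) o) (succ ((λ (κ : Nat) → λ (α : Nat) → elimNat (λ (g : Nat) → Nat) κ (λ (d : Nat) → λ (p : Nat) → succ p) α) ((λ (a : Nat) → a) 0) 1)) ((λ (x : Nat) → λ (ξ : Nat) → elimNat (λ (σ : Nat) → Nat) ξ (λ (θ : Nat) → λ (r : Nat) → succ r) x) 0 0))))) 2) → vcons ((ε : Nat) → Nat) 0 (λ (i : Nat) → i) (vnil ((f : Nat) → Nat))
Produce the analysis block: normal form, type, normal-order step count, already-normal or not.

normal form:
  λ (ν : Eq Nat 2 2) → vcons ((ζ : Nat) → Nat) 0 (λ (ω : Nat) → ω) (vnil ((s : Nat) → Nat))
inferred type:
  (ν : Eq Nat 2 2) → Vec ((ζ : Nat) → Nat) 1
normal-order step count: 6
already normal: no
first contracted redex: a beta-redex


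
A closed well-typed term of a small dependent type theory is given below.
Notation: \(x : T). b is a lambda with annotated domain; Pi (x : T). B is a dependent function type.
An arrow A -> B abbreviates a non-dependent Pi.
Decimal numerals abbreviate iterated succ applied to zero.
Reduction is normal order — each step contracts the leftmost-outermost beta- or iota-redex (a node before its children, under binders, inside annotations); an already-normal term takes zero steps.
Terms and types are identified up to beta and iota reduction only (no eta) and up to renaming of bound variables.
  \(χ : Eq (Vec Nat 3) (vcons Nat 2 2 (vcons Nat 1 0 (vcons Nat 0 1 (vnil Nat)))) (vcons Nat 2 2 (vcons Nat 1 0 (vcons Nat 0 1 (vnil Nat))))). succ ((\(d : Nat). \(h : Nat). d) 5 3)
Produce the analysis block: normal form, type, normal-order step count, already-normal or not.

reduced normal form:
  \(χ : Eq (Vec Nat 3) (vcons Nat 2 2 (vcons Nat 1 0 (vcons Nat 0 1 (vnil Nat)))) (vcons Nat 2 2 (vcons Nat 1 0 (vcons Nat 0 1 (vnil Nat))))). 6
type:
  Eq (Vec Nat 3) (vcons Nat 2 2 (vcons Nat 1 0 (vcons Nat 0 1 (vnil Nat)))) (vcons Nat 2 2 (vcons Nat 1 0 (vcons Nat 0 1 (vnil Nat)))) -> Nat
steps to reach normal form (normal order): 2
started in normal form: no
first redex: a beta-redex


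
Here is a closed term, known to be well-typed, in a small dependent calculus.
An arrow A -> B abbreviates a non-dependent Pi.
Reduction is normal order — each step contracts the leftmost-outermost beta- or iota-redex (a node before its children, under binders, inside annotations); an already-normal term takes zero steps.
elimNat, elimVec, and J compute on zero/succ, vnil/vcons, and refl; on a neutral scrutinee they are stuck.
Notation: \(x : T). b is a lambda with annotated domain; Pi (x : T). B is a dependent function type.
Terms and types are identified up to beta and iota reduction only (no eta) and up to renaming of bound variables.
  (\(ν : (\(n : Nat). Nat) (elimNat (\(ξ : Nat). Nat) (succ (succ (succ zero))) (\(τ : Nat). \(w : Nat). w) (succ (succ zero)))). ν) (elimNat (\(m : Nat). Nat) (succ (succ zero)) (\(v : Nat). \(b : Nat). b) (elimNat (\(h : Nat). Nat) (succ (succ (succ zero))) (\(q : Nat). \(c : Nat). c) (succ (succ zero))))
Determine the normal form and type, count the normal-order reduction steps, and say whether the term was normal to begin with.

resulting normal form:
  succ (succ zero)
type:
  Nat
steps to reach normal form (normal order): 18
started in normal form: no
first contracted redex: a beta-redex


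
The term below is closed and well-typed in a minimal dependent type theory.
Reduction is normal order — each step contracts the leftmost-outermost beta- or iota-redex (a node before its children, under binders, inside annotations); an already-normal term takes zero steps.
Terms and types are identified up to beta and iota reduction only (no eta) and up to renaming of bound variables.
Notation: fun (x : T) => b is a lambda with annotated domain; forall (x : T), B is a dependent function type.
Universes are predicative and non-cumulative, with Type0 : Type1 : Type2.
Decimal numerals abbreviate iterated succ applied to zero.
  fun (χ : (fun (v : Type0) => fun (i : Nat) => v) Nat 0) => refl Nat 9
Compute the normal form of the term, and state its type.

normal form:
  fun (χ : Nat) => refl Nat 9
inferred type:
  forall (χ : Nat), Eq Nat 9 9


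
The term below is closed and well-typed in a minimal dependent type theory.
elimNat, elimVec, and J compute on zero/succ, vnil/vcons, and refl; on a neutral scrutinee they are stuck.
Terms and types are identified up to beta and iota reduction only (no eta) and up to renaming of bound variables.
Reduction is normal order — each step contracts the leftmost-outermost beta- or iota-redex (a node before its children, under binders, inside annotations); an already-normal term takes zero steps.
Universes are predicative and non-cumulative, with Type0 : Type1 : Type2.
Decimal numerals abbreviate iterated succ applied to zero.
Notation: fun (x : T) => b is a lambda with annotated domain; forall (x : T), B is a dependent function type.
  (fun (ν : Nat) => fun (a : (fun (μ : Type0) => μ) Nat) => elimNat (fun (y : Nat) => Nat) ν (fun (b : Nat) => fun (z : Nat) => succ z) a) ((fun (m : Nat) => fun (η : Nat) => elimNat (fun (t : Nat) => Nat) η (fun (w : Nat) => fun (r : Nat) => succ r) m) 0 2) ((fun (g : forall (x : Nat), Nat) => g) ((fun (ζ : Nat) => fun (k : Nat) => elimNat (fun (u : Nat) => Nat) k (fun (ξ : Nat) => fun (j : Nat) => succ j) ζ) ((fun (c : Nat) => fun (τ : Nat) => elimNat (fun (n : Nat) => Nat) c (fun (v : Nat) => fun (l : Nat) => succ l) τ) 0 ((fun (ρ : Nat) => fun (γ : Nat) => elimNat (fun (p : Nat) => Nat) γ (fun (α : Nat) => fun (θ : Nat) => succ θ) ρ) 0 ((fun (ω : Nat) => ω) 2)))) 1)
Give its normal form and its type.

normal form:
  5
type:
  Nat
observation: contracting a beta-redex first, the term normalizes in 38 steps.


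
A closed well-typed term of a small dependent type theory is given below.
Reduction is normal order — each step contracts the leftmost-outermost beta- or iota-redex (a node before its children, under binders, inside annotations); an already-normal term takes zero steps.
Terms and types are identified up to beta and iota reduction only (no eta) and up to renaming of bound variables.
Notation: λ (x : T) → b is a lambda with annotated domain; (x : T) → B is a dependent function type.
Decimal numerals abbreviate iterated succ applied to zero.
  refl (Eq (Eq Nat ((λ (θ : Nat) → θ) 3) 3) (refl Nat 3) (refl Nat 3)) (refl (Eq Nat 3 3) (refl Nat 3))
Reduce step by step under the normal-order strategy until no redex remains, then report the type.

reduction (normal order):
  refl (Eq (Eq Nat ((λ (θ : Nat) → θ) 3) 3) (refl Nat 3) (refl Nat 3)) (refl (Eq Nat 3 3) (refl Nat 3))
  ~> refl (Eq (Eq Nat 3 3) (refl Nat 3) (refl Nat 3)) (refl (Eq Nat 3 3) (refl Nat 3))
the term's type:
  Eq (Eq (Eq Nat 3 3) (refl Nat 3) (refl Nat 3)) (refl (Eq Nat 3 3) (refl Nat 3)) (refl (Eq Nat 3 3) (refl Nat 3))


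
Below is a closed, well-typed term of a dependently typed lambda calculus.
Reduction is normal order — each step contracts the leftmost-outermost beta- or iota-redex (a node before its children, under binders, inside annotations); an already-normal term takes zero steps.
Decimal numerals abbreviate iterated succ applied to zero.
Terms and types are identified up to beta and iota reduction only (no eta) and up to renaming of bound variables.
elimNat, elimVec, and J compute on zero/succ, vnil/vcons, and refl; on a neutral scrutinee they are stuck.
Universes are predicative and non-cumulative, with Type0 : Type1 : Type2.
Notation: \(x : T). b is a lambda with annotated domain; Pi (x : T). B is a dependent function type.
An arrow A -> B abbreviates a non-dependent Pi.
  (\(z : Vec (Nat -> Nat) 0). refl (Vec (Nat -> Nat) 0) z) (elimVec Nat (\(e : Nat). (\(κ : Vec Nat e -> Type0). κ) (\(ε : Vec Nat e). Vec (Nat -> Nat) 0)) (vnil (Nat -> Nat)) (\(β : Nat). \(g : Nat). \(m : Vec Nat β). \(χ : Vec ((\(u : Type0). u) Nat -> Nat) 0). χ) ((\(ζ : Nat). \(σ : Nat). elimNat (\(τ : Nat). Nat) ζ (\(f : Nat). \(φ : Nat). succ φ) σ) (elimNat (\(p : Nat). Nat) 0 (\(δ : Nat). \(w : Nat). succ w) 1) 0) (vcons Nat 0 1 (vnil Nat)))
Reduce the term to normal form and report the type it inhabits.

resulting normal form:
  refl (Vec (Nat -> Nat) 0) (vnil (Nat -> Nat))
inferred type:
  Eq (Vec (Nat -> Nat) 0) (vnil (Nat -> Nat)) (vnil (Nat -> Nat))
observation: contracting a beta-redex first, the term normalizes in 7 steps.
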